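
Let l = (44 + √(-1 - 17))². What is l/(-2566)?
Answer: -959/1283 - 132*I*√2/1283 ≈ -0.74747 - 0.1455*I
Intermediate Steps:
l = (44 + 3*I*√2)² (l = (44 + √(-18))² = (44 + 3*I*√2)² ≈ 1918.0 + 373.35*I)
l/(-2566) = (1918 + 264*I*√2)/(-2566) = (1918 + 264*I*√2)*(-1/2566) = -959/1283 - 132*I*√2/1283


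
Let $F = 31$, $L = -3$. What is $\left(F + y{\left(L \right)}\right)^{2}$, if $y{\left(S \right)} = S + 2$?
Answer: $900$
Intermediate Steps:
$y{\left(S \right)} = 2 + S$
$\left(F + y{\left(L \right)}\right)^{2} = \left(31 + \left(2 - 3\right)\right)^{2} = \left(31 - 1\right)^{2} = 30^{2} = 900$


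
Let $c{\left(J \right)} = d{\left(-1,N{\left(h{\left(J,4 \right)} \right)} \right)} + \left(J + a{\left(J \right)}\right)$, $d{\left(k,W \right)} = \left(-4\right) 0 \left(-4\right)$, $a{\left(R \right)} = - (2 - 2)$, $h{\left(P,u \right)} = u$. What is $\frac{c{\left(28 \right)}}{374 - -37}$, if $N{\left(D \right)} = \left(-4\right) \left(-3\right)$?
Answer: $\frac{28}{411} \approx 0.068127$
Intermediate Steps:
$a{\left(R \right)} = 0$ ($a{\left(R \right)} = \left(-1\right) 0 = 0$)
$N{\left(D \right)} = 12$
$d{\left(k,W \right)} = 0$ ($d{\left(k,W \right)} = 0 \left(-4\right) = 0$)
$c{\left(J \right)} = J$ ($c{\left(J \right)} = 0 + \left(J + 0\right) = 0 + J = J$)
$\frac{c{\left(28 \right)}}{374 - -37} = \frac{28}{374 - -37} = \frac{28}{374 + 37} = \frac{28}{411}$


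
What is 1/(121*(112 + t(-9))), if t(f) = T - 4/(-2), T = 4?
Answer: 1/14278 ≈ 7.0038e-5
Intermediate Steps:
t(f) = 6 (t(f) = 4 - 4/(-2) = 4 - 4*(-½) = 4 + 2 = 6)
1/(121*(112 + t(-9))) = 1/(121*(112 + 6)) = 1/(121*118) = 1/14278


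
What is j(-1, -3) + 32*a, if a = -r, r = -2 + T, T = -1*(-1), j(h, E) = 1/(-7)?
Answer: 223/7 ≈ 31.857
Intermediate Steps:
j(h, E) = -⅐
T = 1
r = -1 (r = -2 + 1 = -1)
a = 1 (a = -1*(-1) = 1)
j(-1, -3) + 32*a = -⅐ + 32*1 = -⅐ + 32 = 223/7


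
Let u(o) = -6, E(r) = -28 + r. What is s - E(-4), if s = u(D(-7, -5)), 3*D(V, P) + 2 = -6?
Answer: 26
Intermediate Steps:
D(V, P) = -8/3 (D(V, P) = -⅔ + (⅓)*(-6) = -⅔ - 2 = -8/3)
s = -6
s - E(-4) = -6 - (-28 - 4) = -6 - 1*(-32) = -6 + 32 = 26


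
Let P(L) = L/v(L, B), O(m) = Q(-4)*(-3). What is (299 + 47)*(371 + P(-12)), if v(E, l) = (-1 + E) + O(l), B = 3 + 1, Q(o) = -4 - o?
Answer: 1672910/13 ≈ 1.2869e+5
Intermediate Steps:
O(m) = 0 (O(m) = (-4 - 1*(-4))*(-3) = (-4 + 4)*(-3) = 0*(-3) = 0)
B = 4
v(E, l) = -1 + E (v(E, l) = (-1 + E) + 0 = -1 + E)
P(L) = L/(-1 + L)
(299 + 47)*(371 + P(-12)) = (299 + 47)*(371 - 12/(-1 - 12)) = 346*(371 - 12/(-13)) = 346*(371 - 12*(-1/13)) = 346*(371 + 12/13) = 346*(4835/13) = 1672910/13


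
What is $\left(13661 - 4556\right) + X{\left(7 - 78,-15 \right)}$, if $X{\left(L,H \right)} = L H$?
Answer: $10170$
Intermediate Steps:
$X{\left(L,H \right)} = H L$
$\left(13661 - 4556\right) + X{\left(7 - 78,-15 \right)} = \left(13661 - 4556\right) - 15 \left(7 - 78\right) = 9105 - 15 \left(7 - 78\right) = 9105 - -1065 = 9105 + 1065 = 10170$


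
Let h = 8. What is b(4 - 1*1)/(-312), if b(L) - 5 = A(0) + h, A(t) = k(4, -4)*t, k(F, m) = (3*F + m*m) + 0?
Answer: -1/24 ≈ -0.041667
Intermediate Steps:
k(F, m) = m² + 3*F (k(F, m) = (3*F + m²) + 0 = (m² + 3*F) + 0 = m² + 3*F)
A(t) = 28*t (A(t) = ((-4)² + 3*4)*t = (16 + 12)*t = 28*t)
b(L) = 13 (b(L) = 5 + (28*0 + 8) = 5 + (0 + 8) = 5 + 8 = 13)
b(4 - 1*1)/(-312) = 13/(-312) = -1/312*13 = -1/24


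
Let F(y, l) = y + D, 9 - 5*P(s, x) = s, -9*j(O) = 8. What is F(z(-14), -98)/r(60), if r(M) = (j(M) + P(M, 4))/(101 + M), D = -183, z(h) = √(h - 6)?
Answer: 1325835/499 - 14490*I*√5/499 ≈ 2657.0 - 64.931*I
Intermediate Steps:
j(O) = -8/9 (j(O) = -⅑*8 = -8/9)
z(h) = √(-6 + h)
P(s, x) = 9/5 - s/5
F(y, l) = -183 + y (F(y, l) = y - 183 = -183 + y)
r(M) = (41/45 - M/5)/(101 + M) (r(M) = (-8/9 + (9/5 - M/5))/(101 + M) = (41/45 - M/5)/(101 + M))
F(z(-14), -98)/r(60) = (-183 + √(-6 - 14))/(((41 - 9*60)/(45*(101 + 60)))) = (-183 + √(-20))/(((1/45)*(41 - 540)/161)) = (-183 + 2*I*√5)/(((1/45)*(1/161)*(-499))) = (-183 + 2*I*√5)/(-499/7245) = (-183 + 2*I*√5)*(-7245/499) = 1325835/499 - 14490*I*√5/499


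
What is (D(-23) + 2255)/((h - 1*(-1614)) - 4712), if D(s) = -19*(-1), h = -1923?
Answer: -2274/5021 ≈ -0.45290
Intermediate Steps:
D(s) = 19
(D(-23) + 2255)/((h - 1*(-1614)) - 4712) = (19 + 2255)/((-1923 - 1*(-1614)) - 4712) = 2274/((-1923 + 1614) - 4712) = 2274/(-309 - 4712) = 2274/(-5021) = 2274*(-1/5021) = -2274/5021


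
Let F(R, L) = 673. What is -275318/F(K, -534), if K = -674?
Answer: -275318/673 ≈ -409.09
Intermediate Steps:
-275318/F(K, -534) = -275318/673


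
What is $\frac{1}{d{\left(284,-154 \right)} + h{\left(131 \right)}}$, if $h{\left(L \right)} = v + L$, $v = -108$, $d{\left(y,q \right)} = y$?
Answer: $\frac{1}{307} \approx 0.0032573$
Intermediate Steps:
$h{\left(L \right)} = -108 + L$
$\frac{1}{d{\left(284,-154 \right)} + h{\left(131 \right)}} = \frac{1}{284 + \left(-108 + 131\right)} = \frac{1}{284 + 23} = \frac{1}{307}$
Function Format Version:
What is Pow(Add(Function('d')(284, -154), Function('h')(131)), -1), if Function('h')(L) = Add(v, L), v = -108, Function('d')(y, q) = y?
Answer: Rational(1, 307) ≈ 0.0032573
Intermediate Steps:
Function('h')(L) = Add(-108, L)
Pow(Add(Function('d')(284, -154), Function('h')(131)), -1) = Pow(Add(284, Add(-108, 131)), -1) = Pow(Add(284, 23), -1) = Pow(307, -1) = Rational(1, 307)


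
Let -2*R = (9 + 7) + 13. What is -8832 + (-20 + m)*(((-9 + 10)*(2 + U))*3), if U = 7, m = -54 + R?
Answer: -22443/2 ≈ -11222.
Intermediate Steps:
R = -29/2 (R = -((9 + 7) + 13)/2 = -(16 + 13)/2 = -1/2*29 = -29/2 ≈ -14.500)
m = -137/2 (m = -54 - 29/2 = -137/2 ≈ -68.500)
-8832 + (-20 + m)*(((-9 + 10)*(2 + U))*3) = -8832 + (-20 - 137/2)*(((-9 + 10)*(2 + 7))*3) = -8832 - 177*1*9*3/2 = -8832 - 1593*3/2 = -8832 - 177/2*27 = -8832 - 4779/2 = -22443/2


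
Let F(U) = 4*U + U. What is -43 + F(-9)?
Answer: -88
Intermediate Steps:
F(U) = 5*U
-43 + F(-9) = -43 + 5*(-9) = -43 - 45 = -88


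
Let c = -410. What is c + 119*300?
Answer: 35290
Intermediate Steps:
c + 119*300 = -410 + 119*300 = -410 + 35700 = 35290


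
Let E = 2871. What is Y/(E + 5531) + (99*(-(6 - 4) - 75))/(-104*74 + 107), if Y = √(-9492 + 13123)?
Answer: 7623/7589 + √3631/8402 ≈ 1.0117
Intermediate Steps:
Y = √3631 ≈ 60.258
Y/(E + 5531) + (99*(-(6 - 4) - 75))/(-104*74 + 107) = √3631/(2871 + 5531) + (99*(-(6 - 4) - 75))/(-104*74 + 107) = √3631/8402 + (99*(-1*2 - 75))/(-7696 + 107) = √3631*(1/8402) + (99*(-2 - 75))/(-7589) = √3631/8402 + (99*(-77))*(-1/7589) = √3631/8402 - 7623*(-1/7589) = √3631/8402 + 7623/7589 = 7623/7589 + √3631/8402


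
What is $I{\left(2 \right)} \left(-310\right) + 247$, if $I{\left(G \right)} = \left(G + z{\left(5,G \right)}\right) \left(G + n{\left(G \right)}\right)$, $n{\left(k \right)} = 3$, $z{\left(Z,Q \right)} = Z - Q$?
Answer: $-7503$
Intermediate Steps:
$I{\left(G \right)} = 15 + 5 G$ ($I{\left(G \right)} = \left(G - \left(-5 + G\right)\right) \left(G + 3\right) = 5 \left(3 + G\right) = 15 + 5 G$)
$I{\left(2 \right)} \left(-310\right) + 247 = \left(15 + 5 \cdot 2\right) \left(-310\right) + 247 = \left(15 + 10\right) \left(-310\right) + 247 = 25 \left(-310\right) + 247 = -7750 + 247 = -7503$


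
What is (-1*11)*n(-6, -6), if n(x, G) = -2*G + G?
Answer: -66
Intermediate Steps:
n(x, G) = -G
(-1*11)*n(-6, -6) = (-1*11)*(-1*(-6)) = -11*6 = -66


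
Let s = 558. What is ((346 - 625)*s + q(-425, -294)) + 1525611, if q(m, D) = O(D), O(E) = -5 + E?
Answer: 1369630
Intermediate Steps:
q(m, D) = -5 + D
((346 - 625)*s + q(-425, -294)) + 1525611 = ((346 - 625)*558 + (-5 - 294)) + 1525611 = (-279*558 - 299) + 1525611 = (-155682 - 299) + 1525611 = -155981 + 1525611 = 1369630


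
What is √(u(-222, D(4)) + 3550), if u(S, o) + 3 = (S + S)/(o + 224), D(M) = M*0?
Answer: √2779294/28 ≈ 59.540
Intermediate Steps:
D(M) = 0
u(S, o) = -3 + 2*S/(224 + o) (u(S, o) = -3 + (S + S)/(o + 224) = -3 + (2*S)/(224 + o) = -3 + 2*S/(224 + o))
√(u(-222, D(4)) + 3550) = √((-672 - 3*0 + 2*(-222))/(224 + 0) + 3550) = √((-672 + 0 - 444)/224 + 3550) = √((1/224)*(-1116) + 3550) = √(-279/56 + 3550) = √(198521/56) = √2779294/28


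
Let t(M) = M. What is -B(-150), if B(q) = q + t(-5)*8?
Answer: 190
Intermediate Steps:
B(q) = -40 + q (B(q) = q - 5*8 = q - 40 = -40 + q)
-B(-150) = -(-40 - 150) = -1*(-190) = 190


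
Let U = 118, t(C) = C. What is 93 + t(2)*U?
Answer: 329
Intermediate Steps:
93 + t(2)*U = 93 + 2*118 = 93 + 236 = 329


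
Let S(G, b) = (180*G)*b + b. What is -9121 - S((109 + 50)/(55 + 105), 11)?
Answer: -88797/8 ≈ -11100.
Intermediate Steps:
S(G, b) = b + 180*G*b (S(G, b) = 180*G*b + b = b + 180*G*b)
-9121 - S((109 + 50)/(55 + 105), 11) = -9121 - 11*(1 + 180*((109 + 50)/(55 + 105))) = -9121 - 11*(1 + 180*(159/160)) = -9121 - 11*(1 + 1431/8) = -9121 - 11*1439/8 = -9121 - 1*15829/8 = -9121 - 15829/8 = -88797/8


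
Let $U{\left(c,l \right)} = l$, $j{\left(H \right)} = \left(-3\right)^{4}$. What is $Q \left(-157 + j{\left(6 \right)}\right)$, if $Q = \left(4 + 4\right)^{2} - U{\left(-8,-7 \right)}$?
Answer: $-5396$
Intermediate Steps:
$j{\left(H \right)} = 81$
$Q = 71$ ($Q = \left(4 + 4\right)^{2} - -7 = 8^{2} + 7 = 64 + 7 = 71$)
$Q \left(-157 + j{\left(6 \right)}\right) = 71 \left(-157 + 81\right) = 71 \left(-76\right) = -5396$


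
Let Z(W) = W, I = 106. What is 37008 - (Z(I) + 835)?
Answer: 36067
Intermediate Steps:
37008 - (Z(I) + 835) = 37008 - (106 + 835) = 37008 - 1*941 = 37008 - 941 = 36067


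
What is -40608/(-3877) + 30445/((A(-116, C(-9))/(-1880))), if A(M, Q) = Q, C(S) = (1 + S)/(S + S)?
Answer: -499289130342/3877 ≈ -1.2878e+8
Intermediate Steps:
C(S) = (1 + S)/(2*S) (C(S) = (1 + S)/((2*S)) = (1 + S)*(1/(2*S)) = (1 + S)/(2*S))
-40608/(-3877) + 30445/((A(-116, C(-9))/(-1880))) = -40608/(-3877) + 30445/((((1/2)*(1 - 9)/(-9))/(-1880))) = -40608*(-1/3877) + 30445/((((1/2)*(-1/9)*(-8))*(-1/1880))) = 40608/3877 + 30445/(((4/9)*(-1/1880))) = 40608/3877 + 30445/(-1/4230) = 40608/3877 + 30445*(-4230) = 40608/3877 - 128782350 = -499289130342/3877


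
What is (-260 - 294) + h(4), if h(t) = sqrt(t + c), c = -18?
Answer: -554 + I*sqrt(14) ≈ -554.0 + 3.7417*I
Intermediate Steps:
h(t) = sqrt(-18 + t) (h(t) = sqrt(t - 18) = sqrt(-18 + t))
(-260 - 294) + h(4) = (-260 - 294) + sqrt(-18 + 4) = -554 + sqrt(-14) = -554 + I*sqrt(14)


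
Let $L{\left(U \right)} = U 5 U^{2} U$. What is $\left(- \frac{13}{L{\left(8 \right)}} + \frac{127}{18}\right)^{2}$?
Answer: $\frac{1690943931769}{33973862400} \approx 49.772$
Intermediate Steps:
$L{\left(U \right)} = 5 U^{4}$ ($L{\left(U \right)} = 5 U^{3} U = 5 U^{4}$)
$\left(- \frac{13}{L{\left(8 \right)}} + \frac{127}{18}\right)^{2} = \left(- \frac{13}{5 \cdot 8^{4}} + \frac{127}{18}\right)^{2} = \left(- \frac{13}{5 \cdot 4096} + 127 \cdot \frac{1}{18}\right)^{2} = \left(- \frac{13}{20480} + \frac{127}{18}\right)^{2} = \left(\frac{1300363}{184320}\right)^{2} = \frac{1690943931769}{33973862400}$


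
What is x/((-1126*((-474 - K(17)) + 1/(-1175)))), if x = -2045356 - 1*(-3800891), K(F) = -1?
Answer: 2062753625/625803776 ≈ 3.2962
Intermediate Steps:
x = 1755535 (x = -2045356 + 3800891 = 1755535)
x/((-1126*((-474 - K(17)) + 1/(-1175)))) = 1755535/((-1126*((-474 - 1*(-1)) + 1/(-1175)))) = 1755535/((-1126*((-474 + 1) - 1/1175))) = 1755535/((-1126*(-473 - 1/1175))) = 1755535/((-1126*(-555776/1175))) = 1755535/(625803776/1175) = 1755535*(1175/625803776) = 2062753625/625803776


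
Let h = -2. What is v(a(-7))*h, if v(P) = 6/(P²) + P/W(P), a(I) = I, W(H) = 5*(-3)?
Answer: -866/735 ≈ -1.1782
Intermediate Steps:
W(H) = -15
v(P) = 6/P² - P/15 (v(P) = 6/(P²) + P/(-15) = 6/P² + P*(-1/15) = 6/P² - P/15)
v(a(-7))*h = (6/(-7)² - 1/15*(-7))*(-2) = (6*(1/49) + 7/15)*(-2) = (6/49 + 7/15)*(-2) = (433/735)*(-2) = -866/735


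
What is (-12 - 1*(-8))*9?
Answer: -36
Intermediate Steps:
(-12 - 1*(-8))*9 = (-12 + 8)*9 = -4*9 = -36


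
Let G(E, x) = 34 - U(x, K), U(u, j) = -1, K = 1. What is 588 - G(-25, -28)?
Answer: 553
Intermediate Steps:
G(E, x) = 35 (G(E, x) = 34 - 1*(-1) = 34 + 1 = 35)
588 - G(-25, -28) = 588 - 1*35 = 588 - 35 = 553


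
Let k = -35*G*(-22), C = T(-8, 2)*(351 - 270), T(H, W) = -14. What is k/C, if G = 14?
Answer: -770/81 ≈ -9.5062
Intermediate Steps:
C = -1134 (C = -14*(351 - 270) = -14*81 = -1134)
k = 10780 (k = -35*14*(-22) = -490*(-22) = 10780)
k/C = 10780/(-1134) = 10780*(-1/1134) = -770/81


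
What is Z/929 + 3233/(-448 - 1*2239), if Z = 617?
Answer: -1345578/2496223 ≈ -0.53905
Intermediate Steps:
Z/929 + 3233/(-448 - 1*2239) = 617/929 + 3233/(-448 - 1*2239) = 617*(1/929) + 3233/(-448 - 2239) = 617/929 + 3233/(-2687) = 617/929 + 3233*(-1/2687) = 617/929 - 3233/2687 = -1345578/2496223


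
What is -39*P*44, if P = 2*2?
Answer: -6864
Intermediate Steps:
P = 4
-39*P*44 = -39*4*44 = -156*44 = -6864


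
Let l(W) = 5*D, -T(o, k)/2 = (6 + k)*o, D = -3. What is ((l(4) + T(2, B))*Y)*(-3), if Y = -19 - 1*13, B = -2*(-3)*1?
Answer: -6048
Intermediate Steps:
B = 6 (B = 6*1 = 6)
T(o, k) = -2*o*(6 + k) (T(o, k) = -2*(6 + k)*o = -2*o*(6 + k))
Y = -32 (Y = -19 - 13 = -32)
l(W) = -15 (l(W) = 5*(-3) = -15)
((l(4) + T(2, B))*Y)*(-3) = ((-15 - 2*2*(6 + 6))*(-32))*(-3) = ((-15 - 2*2*12)*(-32))*(-3) = ((-15 - 48)*(-32))*(-3) = -63*(-32)*(-3) = 2016*(-3) = -6048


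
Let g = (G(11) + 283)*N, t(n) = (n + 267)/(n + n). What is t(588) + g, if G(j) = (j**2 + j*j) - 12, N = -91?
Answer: -18299451/392 ≈ -46682.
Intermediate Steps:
G(j) = -12 + 2*j**2 (G(j) = (j**2 + j**2) - 12 = 2*j**2 - 12 = -12 + 2*j**2)
t(n) = (267 + n)/(2*n) (t(n) = (267 + n)/((2*n)) = (267 + n)*(1/(2*n)) = (267 + n)/(2*n))
g = -46683 (g = ((-12 + 2*11**2) + 283)*(-91) = ((-12 + 2*121) + 283)*(-91) = ((-12 + 242) + 283)*(-91) = (230 + 283)*(-91) = 513*(-91) = -46683)
t(588) + g = (1/2)*(267 + 588)/588 - 46683 = (1/2)*(1/588)*855 - 46683 = 285/392 - 46683 = -18299451/392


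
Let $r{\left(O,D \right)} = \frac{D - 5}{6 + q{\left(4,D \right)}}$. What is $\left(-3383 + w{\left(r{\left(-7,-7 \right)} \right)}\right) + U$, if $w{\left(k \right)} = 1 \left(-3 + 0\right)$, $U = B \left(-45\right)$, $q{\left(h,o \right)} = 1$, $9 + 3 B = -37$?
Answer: $-2696$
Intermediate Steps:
$B = - \frac{46}{3}$ ($B = -3 + \frac{1}{3} \left(-37\right) = -3 - \frac{37}{3} = - \frac{46}{3} \approx -15.333$)
$U = 690$ ($U = \left(- \frac{46}{3}\right) \left(-45\right) = 690$)
$r{\left(O,D \right)} = - \frac{5}{7} + \frac{D}{7}$ ($r{\left(O,D \right)} = \frac{D - 5}{6 + 1} = \frac{-5 + D}{7} = \left(-5 + D\right) \frac{1}{7} = - \frac{5}{7} + \frac{D}{7}$)
$w{\left(k \right)} = -3$ ($w{\left(k \right)} = 1 \left(-3\right) = -3$)
$\left(-3383 + w{\left(r{\left(-7,-7 \right)} \right)}\right) + U = \left(-3383 - 3\right) + 690 = -3386 + 690 = -2696$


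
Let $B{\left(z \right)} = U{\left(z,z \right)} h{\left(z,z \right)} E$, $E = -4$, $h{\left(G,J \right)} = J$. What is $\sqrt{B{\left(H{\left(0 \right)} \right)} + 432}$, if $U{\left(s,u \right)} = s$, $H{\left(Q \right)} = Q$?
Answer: $12 \sqrt{3} \approx 20.785$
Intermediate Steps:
$B{\left(z \right)} = - 4 z^{2}$ ($B{\left(z \right)} = z z \left(-4\right) = z^{2} \left(-4\right) = - 4 z^{2}$)
$\sqrt{B{\left(H{\left(0 \right)} \right)} + 432} = \sqrt{- 4 \cdot 0^{2} + 432} = \sqrt{\left(-4\right) 0 + 432} = \sqrt{0 + 432} = \sqrt{432} = 12 \sqrt{3}$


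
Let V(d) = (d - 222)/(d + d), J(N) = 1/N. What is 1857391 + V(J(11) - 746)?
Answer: 10159932319/5470 ≈ 1.8574e+6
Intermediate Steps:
V(d) = (-222 + d)/(2*d) (V(d) = (-222 + d)/((2*d)) = (-222 + d)*(1/(2*d)) = (-222 + d)/(2*d))
1857391 + V(J(11) - 746) = 1857391 + (-222 + (1/11 - 746))/(2*(1/11 - 746)) = 1857391 + (-222 - 8205/11)/(2*(-8205/11)) = 1857391 + (½)*(-11/8205)*(-10647/11) = 1857391 + 3549/5470 = 10159932319/5470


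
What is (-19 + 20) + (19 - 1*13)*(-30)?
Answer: -179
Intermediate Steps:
(-19 + 20) + (19 - 1*13)*(-30) = 1 + (19 - 13)*(-30) = 1 + 6*(-30) = 1 - 180 = -179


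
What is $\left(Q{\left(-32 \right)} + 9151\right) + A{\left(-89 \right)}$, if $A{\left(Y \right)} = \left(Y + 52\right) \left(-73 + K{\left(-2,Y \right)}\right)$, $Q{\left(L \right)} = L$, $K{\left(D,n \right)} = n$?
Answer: $15113$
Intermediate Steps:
$A{\left(Y \right)} = \left(-73 + Y\right) \left(52 + Y\right)$ ($A{\left(Y \right)} = \left(Y + 52\right) \left(-73 + Y\right) = \left(52 + Y\right) \left(-73 + Y\right) = \left(-73 + Y\right) \left(52 + Y\right)$)
$\left(Q{\left(-32 \right)} + 9151\right) + A{\left(-89 \right)} = \left(-32 + 9151\right) - \left(1927 - 7921\right) = 9119 + \left(-3796 + 7921 + 1869\right) = 9119 + 5994 = 15113$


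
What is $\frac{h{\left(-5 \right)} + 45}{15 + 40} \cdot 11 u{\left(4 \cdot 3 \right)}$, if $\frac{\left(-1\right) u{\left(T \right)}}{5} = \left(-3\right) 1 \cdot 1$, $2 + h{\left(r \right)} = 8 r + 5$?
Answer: $24$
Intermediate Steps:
$h{\left(r \right)} = 3 + 8 r$ ($h{\left(r \right)} = -2 + \left(8 r + 5\right) = -2 + \left(5 + 8 r\right) = 3 + 8 r$)
$u{\left(T \right)} = 15$ ($u{\left(T \right)} = - 5 \left(-3\right) 1 \cdot 1 = - 5 \left(\left(-3\right) 1\right) = \left(-5\right) \left(-3\right) = 15$)
$\frac{h{\left(-5 \right)} + 45}{15 + 40} \cdot 11 u{\left(4 \cdot 3 \right)} = \frac{\left(3 + 8 \left(-5\right)\right) + 45}{15 + 40} \cdot 11 \cdot 15 = \frac{\left(3 - 40\right) + 45}{55} \cdot 11 \cdot 15 = \left(-37 + 45\right) \frac{1}{55} \cdot 11 \cdot 15 = 8 \cdot \frac{1}{55} \cdot 11 \cdot 15 = \frac{8}{55} \cdot 11 \cdot 15 = \frac{8}{5} \cdot 15 = 24$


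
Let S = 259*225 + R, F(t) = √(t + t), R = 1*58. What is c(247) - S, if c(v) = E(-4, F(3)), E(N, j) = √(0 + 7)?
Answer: -58333 + √7 ≈ -58330.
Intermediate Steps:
R = 58
F(t) = √2*√t (F(t) = √(2*t) = √2*√t)
E(N, j) = √7
c(v) = √7
S = 58333 (S = 259*225 + 58 = 58275 + 58 = 58333)
c(247) - S = √7 - 1*58333 = √7 - 58333 = -58333 + √7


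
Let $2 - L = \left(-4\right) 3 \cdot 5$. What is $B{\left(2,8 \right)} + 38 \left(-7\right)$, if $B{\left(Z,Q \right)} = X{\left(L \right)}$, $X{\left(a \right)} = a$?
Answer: $-204$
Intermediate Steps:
$L = 62$ ($L = 2 - \left(-4\right) 3 \cdot 5 = 2 - \left(-12\right) 5 = 2 - -60 = 2 + 60 = 62$)
$B{\left(Z,Q \right)} = 62$
$B{\left(2,8 \right)} + 38 \left(-7\right) = 62 + 38 \left(-7\right) = 62 - 266 = -204$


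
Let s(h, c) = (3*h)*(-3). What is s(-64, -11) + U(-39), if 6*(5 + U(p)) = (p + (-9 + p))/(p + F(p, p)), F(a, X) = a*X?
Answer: 1692415/2964 ≈ 570.99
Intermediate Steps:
F(a, X) = X*a
s(h, c) = -9*h
U(p) = -5 + (-9 + 2*p)/(6*(p + p²)) (U(p) = -5 + ((p + (-9 + p))/(p + p*p))/6 = -5 + ((-9 + 2*p)/(p + p²))/6 = -5 + (-9 + 2*p)/(6*(p + p²)))
s(-64, -11) + U(-39) = -9*(-64) + (⅙)*(-9 - 30*(-39)² - 28*(-39))/(-39*(1 - 39)) = 576 + (⅙)*(-1/39)*(-9 - 30*1521 + 1092)/(-38) = 576 + (⅙)*(-1/39)*(-1/38)*(-9 - 45630 + 1092) = 576 + (⅙)*(-1/39)*(-1/38)*(-44547) = 576 - 14849/2964 = 1692415/2964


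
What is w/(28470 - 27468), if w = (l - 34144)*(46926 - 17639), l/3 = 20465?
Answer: 798100037/1002 ≈ 7.9651e+5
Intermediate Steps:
l = 61395 (l = 3*20465 = 61395)
w = 798100037 (w = (61395 - 34144)*(46926 - 17639) = 27251*29287 = 798100037)
w/(28470 - 27468) = 798100037/(28470 - 27468) = 798100037/1002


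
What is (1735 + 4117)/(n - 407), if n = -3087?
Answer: -2926/1747 ≈ -1.6749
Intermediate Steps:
(1735 + 4117)/(n - 407) = (1735 + 4117)/(-3087 - 407) = 5852/(-3494) = 5852*(-1/3494) = -2926/1747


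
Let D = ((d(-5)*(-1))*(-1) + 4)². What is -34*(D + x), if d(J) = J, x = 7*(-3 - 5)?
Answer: 1870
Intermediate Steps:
x = -56 (x = 7*(-8) = -56)
D = 1 (D = (-5*(-1)*(-1) + 4)² = (5*(-1) + 4)² = (-5 + 4)² = (-1)² = 1)
-34*(D + x) = -34*(1 - 56) = -34*(-55) = 1870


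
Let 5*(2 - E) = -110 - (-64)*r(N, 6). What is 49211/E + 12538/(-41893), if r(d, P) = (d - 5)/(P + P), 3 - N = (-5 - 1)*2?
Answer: 6184287749/1675720 ≈ 3690.5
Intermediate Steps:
N = 15 (N = 3 - (-5 - 1)*2 = 3 - (-6)*2 = 3 - 1*(-12) = 3 + 12 = 15)
r(d, P) = (-5 + d)/(2*P) (r(d, P) = (-5 + d)/((2*P)) = (-5 + d)*(1/(2*P)) = (-5 + d)/(2*P))
E = 40/3 (E = 2 - (-110 - (-64)*(1/2)*(-5 + 15)/6)/5 = 2 - (-110 - (-64)*(1/2)*(1/6)*10)/5 = 2 - (-110 - (-64)*5/6)/5 = 2 - (-110 - 32*(-5/3))/5 = 2 - (-110 + 160/3)/5 = 2 - 1/5*(-170/3) = 2 + 34/3 = 40/3 ≈ 13.333)
49211/E + 12538/(-41893) = 49211/(40/3) + 12538/(-41893) = 49211*(3/40) + 12538*(-1/41893) = 147633/40 - 12538/41893 = 6184287749/1675720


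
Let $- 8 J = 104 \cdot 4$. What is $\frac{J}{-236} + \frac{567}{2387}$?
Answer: $\frac{9212}{20119} \approx 0.45788$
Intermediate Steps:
$J = -52$ ($J = - \frac{104 \cdot 4}{8} = \left(- \frac{1}{8}\right) 416 = -52$)
$\frac{J}{-236} + \frac{567}{2387} = - \frac{52}{-236} + \frac{567}{2387} = \left(-52\right) \left(- \frac{1}{236}\right) + 567 \cdot \frac{1}{2387} = \frac{13}{59} + \frac{81}{341} = \frac{9212}{20119}$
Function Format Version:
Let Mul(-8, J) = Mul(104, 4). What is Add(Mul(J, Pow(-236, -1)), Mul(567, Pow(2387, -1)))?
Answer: Rational(9212, 20119) ≈ 0.45788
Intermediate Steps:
J = -52 (J = Mul(Rational(-1, 8), Mul(104, 4)) = Mul(Rational(-1, 8), 416) = -52)
Add(Mul(J, Pow(-236, -1)), Mul(567, Pow(2387, -1))) = Add(Mul(-52, Pow(-236, -1)), Mul(567, Pow(2387, -1))) = Add(Mul(-52, Rational(-1, 236)), Mul(567, Rational(1, 2387))) = Add(Rational(13, 59), Rational(81, 341)) = Rational(9212, 20119)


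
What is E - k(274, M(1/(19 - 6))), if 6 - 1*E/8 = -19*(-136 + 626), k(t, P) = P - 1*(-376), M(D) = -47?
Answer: 74199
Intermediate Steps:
k(t, P) = 376 + P (k(t, P) = P + 376 = 376 + P)
E = 74528 (E = 48 - (-152)*(-136 + 626) = 48 - (-152)*490 = 48 - 8*(-9310) = 48 + 74480 = 74528)
E - k(274, M(1/(19 - 6))) = 74528 - (376 - 47) = 74528 - 1*329 = 74528 - 329 = 74199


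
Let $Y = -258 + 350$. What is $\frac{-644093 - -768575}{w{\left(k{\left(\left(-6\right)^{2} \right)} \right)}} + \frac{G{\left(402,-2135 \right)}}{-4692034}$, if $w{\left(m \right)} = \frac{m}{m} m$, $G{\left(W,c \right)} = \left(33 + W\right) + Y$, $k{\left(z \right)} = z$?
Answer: $\frac{1431553327}{414003} \approx 3457.8$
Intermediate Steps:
$Y = 92$
$G{\left(W,c \right)} = 125 + W$ ($G{\left(W,c \right)} = \left(33 + W\right) + 92 = 125 + W$)
$w{\left(m \right)} = m$ ($w{\left(m \right)} = 1 m = m$)
$\frac{-644093 - -768575}{w{\left(k{\left(\left(-6\right)^{2} \right)} \right)}} + \frac{G{\left(402,-2135 \right)}}{-4692034} = \frac{-644093 - -768575}{\left(-6\right)^{2}} + \frac{125 + 402}{-4692034} = \frac{-644093 + 768575}{36} + 527 \left(- \frac{1}{4692034}\right) = 124482 \cdot \frac{1}{36} - \frac{31}{276002} = \frac{20747}{6} - \frac{31}{276002} = \frac{1431553327}{414003}$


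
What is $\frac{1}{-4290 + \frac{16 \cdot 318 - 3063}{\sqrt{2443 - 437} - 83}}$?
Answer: $- \frac{1407743}{6087560295} + \frac{9 \sqrt{2006}}{405837353} \approx -0.00023026$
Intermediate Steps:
$\frac{1}{-4290 + \frac{16 \cdot 318 - 3063}{\sqrt{2443 - 437} - 83}} = \frac{1}{-4290 + \frac{5088 - 3063}{\sqrt{2006} - 83}} = \frac{1}{-4290 + \frac{2025}{-83 + \sqrt{2006}}}$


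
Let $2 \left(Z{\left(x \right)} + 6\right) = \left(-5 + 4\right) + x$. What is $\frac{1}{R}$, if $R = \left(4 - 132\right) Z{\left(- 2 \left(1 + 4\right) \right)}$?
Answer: $\frac{1}{1472} \approx 0.00067935$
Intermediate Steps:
$Z{\left(x \right)} = - \frac{13}{2} + \frac{x}{2}$ ($Z{\left(x \right)} = -6 + \frac{\left(-5 + 4\right) + x}{2} = -6 + \frac{-1 + x}{2} = -6 + \left(- \frac{1}{2} + \frac{x}{2}\right) = - \frac{13}{2} + \frac{x}{2}$)
$R = 1472$ ($R = \left(4 - 132\right) \left(- \frac{13}{2} + \frac{\left(-2\right) \left(1 + 4\right)}{2}\right) = - 128 \left(- \frac{13}{2} + \frac{\left(-2\right) 5}{2}\right) = - 128 \left(- \frac{13}{2} + \frac{1}{2} \left(-10\right)\right) = - 128 \left(- \frac{13}{2} - 5\right) = \left(-128\right) \left(- \frac{23}{2}\right) = 1472$)
$\frac{1}{R} = \frac{1}{1472}$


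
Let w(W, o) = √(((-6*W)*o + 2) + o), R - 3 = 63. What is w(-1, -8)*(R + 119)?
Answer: 555*I*√6 ≈ 1359.5*I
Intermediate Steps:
R = 66 (R = 3 + 63 = 66)
w(W, o) = √(2 + o - 6*W*o) (w(W, o) = √((-6*W*o + 2) + o) = √((2 - 6*W*o) + o) = √(2 + o - 6*W*o))
w(-1, -8)*(R + 119) = √(2 - 8 - 6*(-1)*(-8))*(66 + 119) = √(2 - 8 - 48)*185 = √(-54)*185 = (3*I*√6)*185 = 555*I*√6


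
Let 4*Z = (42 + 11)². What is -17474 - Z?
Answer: -72705/4 ≈ -18176.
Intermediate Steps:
Z = 2809/4 (Z = (42 + 11)²/4 = (¼)*53² = (¼)*2809 = 2809/4 ≈ 702.25)
-17474 - Z = -17474 - 1*2809/4 = -17474 - 2809/4 = -72705/4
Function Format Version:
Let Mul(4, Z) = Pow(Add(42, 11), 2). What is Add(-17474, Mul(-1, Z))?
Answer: Rational(-72705, 4) ≈ -18176.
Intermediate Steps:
Z = Rational(2809, 4) (Z = Mul(Rational(1, 4), Pow(Add(42, 11), 2)) = Mul(Rational(1, 4), Pow(53, 2)) = Mul(Rational(1, 4), 2809) = Rational(2809, 4) ≈ 702.25)
Add(-17474, Mul(-1, Z)) = Add(-17474, Mul(-1, Rational(2809, 4))) = Add(-17474, Rational(-2809, 4)) = Rational(-72705, 4)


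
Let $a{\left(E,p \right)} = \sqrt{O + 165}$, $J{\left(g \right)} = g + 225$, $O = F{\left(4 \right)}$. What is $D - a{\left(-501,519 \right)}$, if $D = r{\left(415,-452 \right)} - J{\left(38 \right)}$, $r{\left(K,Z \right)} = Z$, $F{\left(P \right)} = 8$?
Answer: $-715 - \sqrt{173} \approx -728.15$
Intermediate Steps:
$O = 8$
$J{\left(g \right)} = 225 + g$
$a{\left(E,p \right)} = \sqrt{173}$ ($a{\left(E,p \right)} = \sqrt{8 + 165} = \sqrt{173}$)
$D = -715$ ($D = -452 - \left(225 + 38\right) = -452 - 263 = -715$)
$D - a{\left(-501,519 \right)} = -715 - \sqrt{173}$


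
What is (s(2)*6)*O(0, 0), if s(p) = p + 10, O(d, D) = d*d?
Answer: 0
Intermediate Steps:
O(d, D) = d**2
s(p) = 10 + p
(s(2)*6)*O(0, 0) = ((10 + 2)*6)*0**2 = (12*6)*0 = 72*0 = 0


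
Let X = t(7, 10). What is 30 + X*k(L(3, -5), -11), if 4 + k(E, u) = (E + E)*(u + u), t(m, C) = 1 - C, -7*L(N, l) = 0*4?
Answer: 66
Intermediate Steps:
L(N, l) = 0 (L(N, l) = -0*4 = -1/7*0 = 0)
k(E, u) = -4 + 4*E*u (k(E, u) = -4 + (E + E)*(u + u) = -4 + (2*E)*(2*u) = -4 + 4*E*u)
X = -9 (X = 1 - 1*10 = 1 - 10 = -9)
30 + X*k(L(3, -5), -11) = 30 - 9*(-4 + 4*0*(-11)) = 30 - 9*(-4 + 0) = 30 - 9*(-4) = 30 + 36 = 66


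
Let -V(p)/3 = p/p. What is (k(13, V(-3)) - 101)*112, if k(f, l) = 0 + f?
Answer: -9856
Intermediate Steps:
V(p) = -3 (V(p) = -3*p/p = -3*1 = -3)
k(f, l) = f
(k(13, V(-3)) - 101)*112 = (13 - 101)*112 = -88*112 = -9856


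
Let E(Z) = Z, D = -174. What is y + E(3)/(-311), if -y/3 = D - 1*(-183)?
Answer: -8400/311 ≈ -27.010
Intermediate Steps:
y = -27 (y = -3*(-174 - 1*(-183)) = -3*(-174 + 183) = -3*9 = -27)
y + E(3)/(-311) = -27 + 3/(-311) = -27 + 3*(-1/311) = -27 - 3/311 = -8400/311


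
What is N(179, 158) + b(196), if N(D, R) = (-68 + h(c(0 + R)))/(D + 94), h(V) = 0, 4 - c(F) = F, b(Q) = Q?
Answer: 53440/273 ≈ 195.75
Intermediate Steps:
c(F) = 4 - F
N(D, R) = -68/(94 + D) (N(D, R) = (-68 + 0)/(D + 94) = -68/(94 + D))
N(179, 158) + b(196) = -68/(94 + 179) + 196 = -68/273 + 196 = 53440/273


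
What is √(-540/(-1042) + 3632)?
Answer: √986014382/521 ≈ 60.270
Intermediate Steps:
√(-540/(-1042) + 3632) = √(-540*(-1/1042) + 3632) = √(270/521 + 3632) = √(1892542/521) = √986014382/521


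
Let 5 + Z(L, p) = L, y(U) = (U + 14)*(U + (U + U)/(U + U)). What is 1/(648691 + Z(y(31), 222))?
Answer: 1/650126 ≈ 1.5382e-6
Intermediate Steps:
y(U) = (1 + U)*(14 + U) (y(U) = (14 + U)*(U + (2*U)/((2*U))) = (14 + U)*(U + (2*U)*(1/(2*U))) = (14 + U)*(U + 1) = (14 + U)*(1 + U) = (1 + U)*(14 + U))
Z(L, p) = -5 + L
1/(648691 + Z(y(31), 222)) = 1/(648691 + (-5 + (14 + 31² + 15*31))) = 1/(648691 + (-5 + (14 + 961 + 465))) = 1/(648691 + (-5 + 1440)) = 1/(648691 + 1435) = 1/650126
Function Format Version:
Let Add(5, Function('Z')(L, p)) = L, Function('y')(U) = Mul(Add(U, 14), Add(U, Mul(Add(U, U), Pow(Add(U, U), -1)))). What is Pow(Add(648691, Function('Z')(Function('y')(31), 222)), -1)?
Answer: Rational(1, 650126) ≈ 1.5382e-6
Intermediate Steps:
Function('y')(U) = Mul(Add(1, U), Add(14, U)) (Function('y')(U) = Mul(Add(14, U), Add(U, Mul(Mul(2, U), Pow(Mul(2, U), -1)))) = Mul(Add(14, U), Add(U, Mul(Mul(2, U), Mul(Rational(1, 2), Pow(U, -1))))) = Mul(Add(14, U), Add(U, 1)) = Mul(Add(14, U), Add(1, U)) = Mul(Add(1, U), Add(14, U)))
Function('Z')(L, p) = Add(-5, L)
Pow(Add(648691, Function('Z')(Function('y')(31), 222)), -1) = Pow(Add(648691, Add(-5, Add(14, Pow(31, 2), Mul(15, 31)))), -1) = Pow(Add(648691, Add(-5, Add(14, 961, 465))), -1) = Pow(Add(648691, Add(-5, 1440)), -1) = Pow(Add(648691, 1435), -1) = Pow(650126, -1) = Rational(1, 650126)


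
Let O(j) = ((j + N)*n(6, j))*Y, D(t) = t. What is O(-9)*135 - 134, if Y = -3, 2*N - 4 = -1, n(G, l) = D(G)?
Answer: 18091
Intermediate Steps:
n(G, l) = G
N = 3/2 (N = 2 + (½)*(-1) = 2 - ½ = 3/2 ≈ 1.5000)
O(j) = -27 - 18*j (O(j) = ((j + 3/2)*6)*(-3) = ((3/2 + j)*6)*(-3) = (9 + 6*j)*(-3) = -27 - 18*j)
O(-9)*135 - 134 = (-27 - 18*(-9))*135 - 134 = (-27 + 162)*135 - 134 = 135*135 - 134 = 18225 - 134 = 18091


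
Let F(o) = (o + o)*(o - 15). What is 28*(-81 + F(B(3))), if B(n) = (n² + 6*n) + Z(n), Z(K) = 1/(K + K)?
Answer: 146174/9 ≈ 16242.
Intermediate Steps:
Z(K) = 1/(2*K)
B(n) = n² + 1/(2*n) + 6*n (B(n) = (n² + 6*n) + 1/(2*n) = n² + 1/(2*n) + 6*n)
F(o) = 2*o*(-15 + o) (F(o) = (2*o)*(-15 + o) = 2*o*(-15 + o))
28*(-81 + F(B(3))) = 28*(-81 + 2*(3² + (½)/3 + 6*3)*(-15 + (3² + (½)/3 + 6*3))) = 28*(-81 + 2*(9 + (½)*(⅓) + 18)*(-15 + (9 + (½)*(⅓) + 18))) = 28*(-81 + 2*(9 + ⅙ + 18)*(-15 + (9 + ⅙ + 18))) = 28*(-81 + 2*(163/6)*(-15 + 163/6)) = 28*(-81 + 2*(163/6)*(73/6)) = 28*(-81 + 11899/18) = 28*(10441/18) = 146174/9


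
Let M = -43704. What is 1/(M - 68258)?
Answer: -1/111962 ≈ -8.9316e-6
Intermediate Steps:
1/(M - 68258) = 1/(-43704 - 68258) = 1/(-111962) = -1/111962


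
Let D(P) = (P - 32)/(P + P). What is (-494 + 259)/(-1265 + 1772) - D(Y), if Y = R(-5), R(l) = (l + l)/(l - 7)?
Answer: 92459/5070 ≈ 18.236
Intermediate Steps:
R(l) = 2*l/(-7 + l) (R(l) = (2*l)/(-7 + l) = 2*l/(-7 + l))
Y = ⅚ (Y = 2*(-5)/(-7 - 5) = 2*(-5)/(-12) = 2*(-5)*(-1/12) = ⅚ ≈ 0.83333)
D(P) = (-32 + P)/(2*P) (D(P) = (-32 + P)/((2*P)) = (-32 + P)*(1/(2*P)) = (-32 + P)/(2*P))
(-494 + 259)/(-1265 + 1772) - D(Y) = (-494 + 259)/(-1265 + 1772) - (-32 + ⅚)/(2*⅚) = -235/507 - 6*(-187)/(2*5*6) = -235*1/507 - 1*(-187/10) = -235/507 + 187/10 = 92459/5070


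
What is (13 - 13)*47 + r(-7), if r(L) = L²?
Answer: 49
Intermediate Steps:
(13 - 13)*47 + r(-7) = (13 - 13)*47 + (-7)² = 0*47 + 49 = 0 + 49 = 49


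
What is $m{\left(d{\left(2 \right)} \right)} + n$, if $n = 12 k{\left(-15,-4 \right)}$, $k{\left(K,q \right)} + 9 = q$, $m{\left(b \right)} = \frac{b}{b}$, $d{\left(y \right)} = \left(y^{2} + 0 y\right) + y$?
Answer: $-155$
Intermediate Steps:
$d{\left(y \right)} = y + y^{2}$ ($d{\left(y \right)} = \left(y^{2} + 0\right) + y = y^{2} + y = y + y^{2}$)
$m{\left(b \right)} = 1$
$k{\left(K,q \right)} = -9 + q$
$n = -156$ ($n = 12 \left(-9 - 4\right) = 12 \left(-13\right) = -156$)
$m{\left(d{\left(2 \right)} \right)} + n = 1 - 156 = -155$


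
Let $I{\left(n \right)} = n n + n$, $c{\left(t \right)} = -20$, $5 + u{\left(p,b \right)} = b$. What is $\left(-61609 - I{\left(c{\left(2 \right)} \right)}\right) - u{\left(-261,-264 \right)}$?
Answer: $-61720$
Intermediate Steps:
$u{\left(p,b \right)} = -5 + b$
$I{\left(n \right)} = n + n^{2}$ ($I{\left(n \right)} = n^{2} + n = n + n^{2}$)
$\left(-61609 - I{\left(c{\left(2 \right)} \right)}\right) - u{\left(-261,-264 \right)} = \left(-61609 - - 20 \left(1 - 20\right)\right) - \left(-5 - 264\right) = \left(-61609 - \left(-20\right) \left(-19\right)\right) - -269 = \left(-61609 - 380\right) + 269 = -61989 + 269 = -61720$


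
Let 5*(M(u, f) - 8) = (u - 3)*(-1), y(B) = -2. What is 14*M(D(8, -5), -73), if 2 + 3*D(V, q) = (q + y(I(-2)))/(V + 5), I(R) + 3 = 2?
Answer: 1596/13 ≈ 122.77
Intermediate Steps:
I(R) = -1 (I(R) = -3 + 2 = -1)
D(V, q) = -⅔ + (-2 + q)/(3*(5 + V)) (D(V, q) = -⅔ + ((q - 2)/(V + 5))/3 = -⅔ + ((-2 + q)/(5 + V))/3 = -⅔ + (-2 + q)/(3*(5 + V)))
M(u, f) = 43/5 - u/5 (M(u, f) = 8 + ((u - 3)*(-1))/5 = 8 + ((-3 + u)*(-1))/5 = 8 + (3 - u)/5 = 8 + (⅗ - u/5) = 43/5 - u/5)
14*M(D(8, -5), -73) = 14*(43/5 - (-12 - 5 - 2*8)/(15*(5 + 8))) = 14*(43/5 - (-12 - 5 - 16)/(15*13)) = 14*(43/5 - (-33)/(15*13)) = 14*(43/5 - ⅕*(-11/13)) = 14*(43/5 + 11/65) = 14*(114/13) = 1596/13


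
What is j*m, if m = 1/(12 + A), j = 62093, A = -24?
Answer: -62093/12 ≈ -5174.4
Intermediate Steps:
m = -1/12 (m = 1/(12 - 24) = 1/(-12) = -1/12 ≈ -0.083333)
j*m = 62093*(-1/12) = -62093/12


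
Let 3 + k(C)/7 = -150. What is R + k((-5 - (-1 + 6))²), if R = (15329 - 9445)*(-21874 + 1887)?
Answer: -117604579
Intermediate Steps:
k(C) = -1071 (k(C) = -21 + 7*(-150) = -21 - 1050 = -1071)
R = -117603508 (R = 5884*(-19987) = -117603508)
R + k((-5 - (-1 + 6))²) = -117603508 - 1071 = -117604579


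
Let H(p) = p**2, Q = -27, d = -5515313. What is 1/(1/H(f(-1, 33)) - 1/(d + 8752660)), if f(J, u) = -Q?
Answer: 2360025963/3236618 ≈ 729.16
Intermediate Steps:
f(J, u) = 27 (f(J, u) = -1*(-27) = 27)
1/(1/H(f(-1, 33)) - 1/(d + 8752660)) = 1/(1/(27**2) - 1/(-5515313 + 8752660)) = 1/(1/729 - 1/3237347) = 1/(3236618/2360025963) = 2360025963/3236618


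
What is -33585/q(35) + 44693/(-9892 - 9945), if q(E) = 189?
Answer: -940966/5229 ≈ -179.95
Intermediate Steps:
-33585/q(35) + 44693/(-9892 - 9945) = -33585/189 + 44693/(-9892 - 9945) = -33585*1/189 + 44693/(-19837) = -11195/63 + 44693*(-1/19837) = -11195/63 - 187/83 = -940966/5229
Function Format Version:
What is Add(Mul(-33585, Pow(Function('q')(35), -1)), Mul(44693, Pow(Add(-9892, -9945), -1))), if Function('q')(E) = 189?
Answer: Rational(-940966, 5229) ≈ -179.95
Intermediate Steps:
Add(Mul(-33585, Pow(Function('q')(35), -1)), Mul(44693, Pow(Add(-9892, -9945), -1))) = Add(Mul(-33585, Pow(189, -1)), Mul(44693, Pow(Add(-9892, -9945), -1))) = Add(Mul(-33585, Rational(1, 189)), Mul(44693, Pow(-19837, -1))) = Add(Rational(-11195, 63), Mul(44693, Rational(-1, 19837))) = Add(Rational(-11195, 63), Rational(-187, 83)) = Rational(-940966, 5229)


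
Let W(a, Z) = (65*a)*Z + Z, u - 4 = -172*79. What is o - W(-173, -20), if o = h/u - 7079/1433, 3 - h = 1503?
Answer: -364798275583/1622156 ≈ -2.2488e+5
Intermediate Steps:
h = -1500 (h = 3 - 1*1503 = 3 - 1503 = -1500)
u = -13584 (u = 4 - 172*79 = 4 - 13588 = -13584)
W(a, Z) = Z + 65*Z*a (W(a, Z) = 65*Z*a + Z = Z + 65*Z*a)
o = -7834303/1622156 (o = -1500/(-13584) - 7079/1433 = -1500*(-1/13584) - 7079*1/1433 = 125/1132 - 7079/1433 = -7834303/1622156 ≈ -4.8296)
o - W(-173, -20) = -7834303/1622156 - (-20)*(1 + 65*(-173)) = -7834303/1622156 - (-20)*(1 - 11245) = -7834303/1622156 - (-20)*(-11244) = -7834303/1622156 - 1*224880 = -7834303/1622156 - 224880 = -364798275583/1622156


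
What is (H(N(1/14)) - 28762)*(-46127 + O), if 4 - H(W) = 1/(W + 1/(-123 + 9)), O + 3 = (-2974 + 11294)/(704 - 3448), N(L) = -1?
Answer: 10465926106656/7889 ≈ 1.3266e+9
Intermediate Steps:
O = -2069/343 (O = -3 + (-2974 + 11294)/(704 - 3448) = -3 + 8320/(-2744) = -3 + 8320*(-1/2744) = -3 - 1040/343 = -2069/343 ≈ -6.0321)
H(W) = 4 - 1/(-1/114 + W) (H(W) = 4 - 1/(W + 1/(-123 + 9)) = 4 - 1/(W + 1/(-114)) = 4 - 1/(W - 1/114) = 4 - 1/(-1/114 + W))
(H(N(1/14)) - 28762)*(-46127 + O) = (2*(-59 + 228*(-1))/(-1 + 114*(-1)) - 28762)*(-46127 - 2069/343) = (2*(-59 - 228)/(-1 - 114) - 28762)*(-15823630/343) = (2*(-287)/(-115) - 28762)*(-15823630/343) = (2*(-1/115)*(-287) - 28762)*(-15823630/343) = (574/115 - 28762)*(-15823630/343) = -3307056/115*(-15823630/343) = 10465926106656/7889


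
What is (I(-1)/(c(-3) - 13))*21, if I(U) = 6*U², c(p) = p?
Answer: -63/8 ≈ -7.8750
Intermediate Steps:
(I(-1)/(c(-3) - 13))*21 = ((6*(-1)²)/(-3 - 13))*21 = ((6*1)/(-16))*21 = (6*(-1/16))*21 = -3/8*21 = -63/8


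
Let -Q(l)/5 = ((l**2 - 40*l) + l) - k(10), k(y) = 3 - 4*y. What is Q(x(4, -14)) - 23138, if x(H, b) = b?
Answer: -27033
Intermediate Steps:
Q(l) = -185 - 5*l**2 + 195*l (Q(l) = -5*(((l**2 - 40*l) + l) - (3 - 4*10)) = -5*((l**2 - 39*l) - (3 - 40)) = -5*((l**2 - 39*l) - 1*(-37)) = -5*((l**2 - 39*l) + 37) = -5*(37 + l**2 - 39*l) = -185 - 5*l**2 + 195*l)
Q(x(4, -14)) - 23138 = (-185 - 5*(-14)**2 + 195*(-14)) - 23138 = (-185 - 5*196 - 2730) - 23138 = (-185 - 980 - 2730) - 23138 = -3895 - 23138 = -27033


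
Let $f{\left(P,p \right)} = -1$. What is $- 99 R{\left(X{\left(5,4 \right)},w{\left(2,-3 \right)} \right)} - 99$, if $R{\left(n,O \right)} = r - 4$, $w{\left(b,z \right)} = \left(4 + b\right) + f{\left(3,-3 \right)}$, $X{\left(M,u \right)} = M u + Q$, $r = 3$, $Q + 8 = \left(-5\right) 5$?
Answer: $0$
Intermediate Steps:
$Q = -33$ ($Q = -8 - 25 = -33$)
$X{\left(M,u \right)} = -33 + M u$ ($X{\left(M,u \right)} = M u - 33 = -33 + M u$)
$w{\left(b,z \right)} = 3 + b$ ($w{\left(b,z \right)} = \left(4 + b\right) - 1 = 3 + b$)
$R{\left(n,O \right)} = -1$ ($R{\left(n,O \right)} = 3 - 4 = -1$)
$- 99 R{\left(X{\left(5,4 \right)},w{\left(2,-3 \right)} \right)} - 99 = \left(-99\right) \left(-1\right) - 99 = 99 - 99 = 0$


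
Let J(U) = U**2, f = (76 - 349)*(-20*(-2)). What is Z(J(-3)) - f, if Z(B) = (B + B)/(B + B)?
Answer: 10921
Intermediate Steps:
f = -10920 (f = -273*40 = -10920)
Z(B) = 1 (Z(B) = (2*B)/((2*B)) = (2*B)*(1/(2*B)) = 1)
Z(J(-3)) - f = 1 - 1*(-10920) = 1 + 10920 = 10921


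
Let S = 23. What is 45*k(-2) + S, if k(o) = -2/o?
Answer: 68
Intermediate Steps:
45*k(-2) + S = 45*(-2/(-2)) + 23 = 45*(-2*(-½)) + 23 = 45*1 + 23 = 45 + 23 = 68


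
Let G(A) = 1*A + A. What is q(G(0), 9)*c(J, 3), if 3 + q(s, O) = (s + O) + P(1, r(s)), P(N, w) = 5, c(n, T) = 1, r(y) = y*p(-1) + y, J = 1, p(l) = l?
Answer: 11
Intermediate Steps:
r(y) = 0 (r(y) = y*(-1) + y = -y + y = 0)
G(A) = 2*A (G(A) = A + A = 2*A)
q(s, O) = 2 + O + s (q(s, O) = -3 + ((s + O) + 5) = -3 + ((O + s) + 5) = -3 + (5 + O + s) = 2 + O + s)
q(G(0), 9)*c(J, 3) = (2 + 9 + 2*0)*1 = (2 + 9 + 0)*1 = 11*1 = 11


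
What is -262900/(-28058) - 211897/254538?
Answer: 30486317087/3570913602 ≈ 8.5374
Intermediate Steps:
-262900/(-28058) - 211897/254538 = -262900*(-1/28058) - 211897*1/254538 = 131450/14029 - 211897/254538 = 30486317087/3570913602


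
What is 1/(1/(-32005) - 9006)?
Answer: -32005/288237031 ≈ -0.00011104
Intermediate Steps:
1/(1/(-32005) - 9006) = 1/(-1/32005 - 9006) = 1/(-288237031/32005) = -32005/288237031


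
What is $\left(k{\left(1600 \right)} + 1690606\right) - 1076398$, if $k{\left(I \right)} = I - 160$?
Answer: $615648$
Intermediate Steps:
$k{\left(I \right)} = -160 + I$
$\left(k{\left(1600 \right)} + 1690606\right) - 1076398 = \left(\left(-160 + 1600\right) + 1690606\right) - 1076398 = \left(1440 + 1690606\right) - 1076398 = 1692046 - 1076398 = 615648$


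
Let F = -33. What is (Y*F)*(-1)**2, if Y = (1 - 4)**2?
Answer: -297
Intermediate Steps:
Y = 9 (Y = (-3)**2 = 9)
(Y*F)*(-1)**2 = (9*(-33))*(-1)**2 = -297*1 = -297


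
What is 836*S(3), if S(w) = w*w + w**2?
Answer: 15048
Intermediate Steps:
S(w) = 2*w**2 (S(w) = w**2 + w**2 = 2*w**2)
836*S(3) = 836*(2*3**2) = 836*(2*9) = 836*18 = 15048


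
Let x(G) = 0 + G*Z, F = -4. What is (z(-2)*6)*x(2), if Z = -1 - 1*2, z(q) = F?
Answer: 144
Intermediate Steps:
z(q) = -4
Z = -3 (Z = -1 - 2 = -3)
x(G) = -3*G (x(G) = 0 + G*(-3) = 0 - 3*G = -3*G)
(z(-2)*6)*x(2) = (-4*6)*(-3*2) = -24*(-6) = 144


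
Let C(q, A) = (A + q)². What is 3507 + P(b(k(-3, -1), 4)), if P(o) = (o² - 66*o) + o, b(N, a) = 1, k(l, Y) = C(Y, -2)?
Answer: 3443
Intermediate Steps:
k(l, Y) = (-2 + Y)²
P(o) = o² - 65*o
3507 + P(b(k(-3, -1), 4)) = 3507 + 1*(-65 + 1) = 3507 + 1*(-64) = 3507 - 64 = 3443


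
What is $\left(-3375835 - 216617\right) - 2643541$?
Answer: $-6235993$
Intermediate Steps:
$\left(-3375835 - 216617\right) - 2643541 = -3592452 - 2643541 = -6235993$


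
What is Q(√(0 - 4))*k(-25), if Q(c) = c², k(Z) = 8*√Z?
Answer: -160*I ≈ -160.0*I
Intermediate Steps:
Q(√(0 - 4))*k(-25) = (√(0 - 4))²*(8*√(-25)) = (√(-4))²*(8*(5*I)) = (2*I)²*(40*I) = -160*I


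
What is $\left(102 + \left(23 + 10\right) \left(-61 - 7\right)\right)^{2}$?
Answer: $4588164$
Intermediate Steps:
$\left(102 + \left(23 + 10\right) \left(-61 - 7\right)\right)^{2} = \left(102 + 33 \left(-68\right)\right)^{2} = \left(102 - 2244\right)^{2} = \left(-2142\right)^{2} = 4588164$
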